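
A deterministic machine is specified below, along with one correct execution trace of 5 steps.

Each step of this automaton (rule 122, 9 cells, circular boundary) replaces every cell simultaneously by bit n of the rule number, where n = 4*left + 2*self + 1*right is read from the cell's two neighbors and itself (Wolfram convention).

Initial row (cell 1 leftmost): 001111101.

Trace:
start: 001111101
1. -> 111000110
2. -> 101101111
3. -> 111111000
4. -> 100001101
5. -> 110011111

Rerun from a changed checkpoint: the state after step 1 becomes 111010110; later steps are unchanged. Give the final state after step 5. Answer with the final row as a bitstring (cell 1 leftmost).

state after step 1 := 111010110
2. -> 101101111
3. -> 111111000
4. -> 100001101
5. -> 110011111

110011111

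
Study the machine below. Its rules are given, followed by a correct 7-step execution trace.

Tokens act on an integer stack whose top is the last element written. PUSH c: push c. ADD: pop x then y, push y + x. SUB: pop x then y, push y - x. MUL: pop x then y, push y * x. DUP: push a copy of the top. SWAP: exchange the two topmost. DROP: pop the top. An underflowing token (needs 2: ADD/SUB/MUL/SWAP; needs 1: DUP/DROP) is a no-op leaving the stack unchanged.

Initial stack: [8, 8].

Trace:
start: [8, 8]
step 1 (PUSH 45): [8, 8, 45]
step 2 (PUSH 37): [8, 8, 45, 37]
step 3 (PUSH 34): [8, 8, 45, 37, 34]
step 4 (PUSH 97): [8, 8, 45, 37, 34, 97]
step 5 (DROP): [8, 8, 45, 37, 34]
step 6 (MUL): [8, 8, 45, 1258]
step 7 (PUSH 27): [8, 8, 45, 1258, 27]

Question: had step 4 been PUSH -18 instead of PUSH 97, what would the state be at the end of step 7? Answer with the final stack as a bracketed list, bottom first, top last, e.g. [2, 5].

(re-executing from step 4 with the substitution; state before step 4: [8, 8, 45, 37, 34])
step 4 (PUSH -18): [8, 8, 45, 37, 34, -18]
step 5 (DROP): [8, 8, 45, 37, 34]
step 6 (MUL): [8, 8, 45, 1258]
step 7 (PUSH 27): [8, 8, 45, 1258, 27]

[8, 8, 45, 1258, 27]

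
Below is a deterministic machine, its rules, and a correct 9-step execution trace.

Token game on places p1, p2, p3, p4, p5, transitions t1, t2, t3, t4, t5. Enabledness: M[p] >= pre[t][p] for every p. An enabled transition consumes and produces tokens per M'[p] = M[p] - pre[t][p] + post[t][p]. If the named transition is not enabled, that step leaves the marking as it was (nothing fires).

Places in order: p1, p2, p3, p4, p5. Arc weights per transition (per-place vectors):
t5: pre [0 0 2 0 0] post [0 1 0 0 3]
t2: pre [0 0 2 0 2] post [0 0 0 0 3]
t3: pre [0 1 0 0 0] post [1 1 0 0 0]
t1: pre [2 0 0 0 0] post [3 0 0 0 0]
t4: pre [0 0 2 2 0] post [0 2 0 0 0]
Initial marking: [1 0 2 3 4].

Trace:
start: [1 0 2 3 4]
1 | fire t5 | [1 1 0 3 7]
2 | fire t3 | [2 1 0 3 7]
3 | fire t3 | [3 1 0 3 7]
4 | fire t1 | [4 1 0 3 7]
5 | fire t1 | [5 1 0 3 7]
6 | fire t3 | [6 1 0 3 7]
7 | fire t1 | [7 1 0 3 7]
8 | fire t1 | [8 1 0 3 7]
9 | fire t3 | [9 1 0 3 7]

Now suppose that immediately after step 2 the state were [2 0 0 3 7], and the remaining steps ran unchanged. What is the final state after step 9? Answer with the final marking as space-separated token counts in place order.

6 0 0 3 7

state after step 2 := [2 0 0 3 7]
3 | fire t3 | [2 0 0 3 7]
4 | fire t1 | [3 0 0 3 7]
5 | fire t1 | [4 0 0 3 7]
6 | fire t3 | [4 0 0 3 7]
7 | fire t1 | [5 0 0 3 7]
8 | fire t1 | [6 0 0 3 7]
9 | fire t3 | [6 0 0 3 7]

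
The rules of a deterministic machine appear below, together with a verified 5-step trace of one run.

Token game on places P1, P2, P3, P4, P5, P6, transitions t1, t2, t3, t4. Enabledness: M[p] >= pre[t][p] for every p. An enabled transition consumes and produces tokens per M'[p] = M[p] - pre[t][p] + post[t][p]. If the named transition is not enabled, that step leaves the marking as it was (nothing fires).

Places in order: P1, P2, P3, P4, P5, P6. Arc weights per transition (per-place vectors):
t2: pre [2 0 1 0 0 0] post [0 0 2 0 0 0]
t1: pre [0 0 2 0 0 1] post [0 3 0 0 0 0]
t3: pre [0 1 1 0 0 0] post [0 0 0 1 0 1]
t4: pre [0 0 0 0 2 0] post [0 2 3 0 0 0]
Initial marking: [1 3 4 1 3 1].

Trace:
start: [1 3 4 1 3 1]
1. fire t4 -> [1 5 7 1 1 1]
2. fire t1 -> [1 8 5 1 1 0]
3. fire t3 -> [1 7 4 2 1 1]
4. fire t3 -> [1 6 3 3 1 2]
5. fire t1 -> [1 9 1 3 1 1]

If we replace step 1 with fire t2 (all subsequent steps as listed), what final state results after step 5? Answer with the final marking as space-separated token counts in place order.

(re-executing from step 1 with the substitution; state before step 1: [1 3 4 1 3 1])
1. fire t2 -> [1 3 4 1 3 1]
2. fire t1 -> [1 6 2 1 3 0]
3. fire t3 -> [1 5 1 2 3 1]
4. fire t3 -> [1 4 0 3 3 2]
5. fire t1 -> [1 4 0 3 3 2]

1 4 0 3 3 2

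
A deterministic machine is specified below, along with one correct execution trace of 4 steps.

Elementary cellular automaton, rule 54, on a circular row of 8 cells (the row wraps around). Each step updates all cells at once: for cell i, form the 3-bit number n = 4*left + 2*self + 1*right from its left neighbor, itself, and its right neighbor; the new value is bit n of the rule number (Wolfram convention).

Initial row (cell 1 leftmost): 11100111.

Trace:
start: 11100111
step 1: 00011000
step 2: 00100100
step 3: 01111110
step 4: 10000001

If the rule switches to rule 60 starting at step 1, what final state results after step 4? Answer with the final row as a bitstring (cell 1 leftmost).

10011001

(re-executing steps 1..4 under rule 60; state before step 1: 11100111)
step 1: 00010100
step 2: 00011110
step 3: 00010001
step 4: 10011001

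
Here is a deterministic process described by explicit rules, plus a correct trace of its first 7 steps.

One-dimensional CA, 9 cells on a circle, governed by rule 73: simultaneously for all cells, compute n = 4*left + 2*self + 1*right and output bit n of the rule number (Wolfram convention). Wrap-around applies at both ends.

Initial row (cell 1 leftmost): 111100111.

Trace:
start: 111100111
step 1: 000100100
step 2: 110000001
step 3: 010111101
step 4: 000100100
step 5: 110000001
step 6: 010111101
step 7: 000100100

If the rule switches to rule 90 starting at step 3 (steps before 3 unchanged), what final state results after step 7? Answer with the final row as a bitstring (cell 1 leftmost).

(re-executing steps 3..7 under rule 90; state before step 3: 110000001)
step 3: 011000011
step 4: 011100111
step 5: 010111101
step 6: 000100100
step 7: 001011010

001011010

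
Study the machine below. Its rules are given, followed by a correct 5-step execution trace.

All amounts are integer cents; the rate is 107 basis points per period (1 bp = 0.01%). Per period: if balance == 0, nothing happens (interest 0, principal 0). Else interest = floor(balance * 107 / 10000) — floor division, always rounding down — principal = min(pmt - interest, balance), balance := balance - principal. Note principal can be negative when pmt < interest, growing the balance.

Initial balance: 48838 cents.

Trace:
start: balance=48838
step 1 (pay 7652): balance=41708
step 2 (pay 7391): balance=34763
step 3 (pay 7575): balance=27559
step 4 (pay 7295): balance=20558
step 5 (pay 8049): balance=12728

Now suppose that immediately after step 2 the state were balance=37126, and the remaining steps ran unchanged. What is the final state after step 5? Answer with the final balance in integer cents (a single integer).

state after step 2 := balance=37126
step 3 (pay 7575): balance=29948
step 4 (pay 7295): balance=22973
step 5 (pay 8049): balance=15169

15169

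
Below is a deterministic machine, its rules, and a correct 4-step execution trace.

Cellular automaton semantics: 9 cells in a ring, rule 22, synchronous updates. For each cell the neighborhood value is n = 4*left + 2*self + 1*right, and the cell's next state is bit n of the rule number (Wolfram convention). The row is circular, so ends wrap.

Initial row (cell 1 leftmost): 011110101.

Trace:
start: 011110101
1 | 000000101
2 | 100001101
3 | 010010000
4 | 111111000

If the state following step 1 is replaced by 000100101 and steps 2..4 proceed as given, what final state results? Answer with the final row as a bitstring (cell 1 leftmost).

state after step 1 := 000100101
2 | 101111101
3 | 000000000
4 | 000000000

000000000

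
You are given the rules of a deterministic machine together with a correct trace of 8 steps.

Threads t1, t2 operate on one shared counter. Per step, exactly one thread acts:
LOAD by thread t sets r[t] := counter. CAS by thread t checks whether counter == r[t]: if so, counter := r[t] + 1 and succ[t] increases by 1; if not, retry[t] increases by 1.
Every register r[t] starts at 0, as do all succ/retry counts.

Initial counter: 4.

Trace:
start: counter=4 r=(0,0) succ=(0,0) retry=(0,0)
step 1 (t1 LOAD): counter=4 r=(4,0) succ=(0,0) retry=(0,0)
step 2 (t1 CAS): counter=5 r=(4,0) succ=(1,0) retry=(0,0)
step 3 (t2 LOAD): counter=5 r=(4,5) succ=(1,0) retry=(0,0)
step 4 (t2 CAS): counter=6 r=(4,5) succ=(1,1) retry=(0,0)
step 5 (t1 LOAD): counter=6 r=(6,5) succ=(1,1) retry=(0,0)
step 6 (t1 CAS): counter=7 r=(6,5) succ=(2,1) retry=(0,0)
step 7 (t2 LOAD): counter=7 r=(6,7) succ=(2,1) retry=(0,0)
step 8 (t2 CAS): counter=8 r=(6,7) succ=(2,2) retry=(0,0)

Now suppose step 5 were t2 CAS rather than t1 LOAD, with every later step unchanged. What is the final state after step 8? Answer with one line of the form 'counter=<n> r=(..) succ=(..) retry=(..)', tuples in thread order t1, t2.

(re-executing from step 5 with the substitution; state before step 5: counter=6 r=(4,5) succ=(1,1) retry=(0,0))
step 5 (t2 CAS): counter=6 r=(4,5) succ=(1,1) retry=(0,1)
step 6 (t1 CAS): counter=6 r=(4,5) succ=(1,1) retry=(1,1)
step 7 (t2 LOAD): counter=6 r=(4,6) succ=(1,1) retry=(1,1)
step 8 (t2 CAS): counter=7 r=(4,6) succ=(1,2) retry=(1,1)

counter=7 r=(4,6) succ=(1,2) retry=(1,1)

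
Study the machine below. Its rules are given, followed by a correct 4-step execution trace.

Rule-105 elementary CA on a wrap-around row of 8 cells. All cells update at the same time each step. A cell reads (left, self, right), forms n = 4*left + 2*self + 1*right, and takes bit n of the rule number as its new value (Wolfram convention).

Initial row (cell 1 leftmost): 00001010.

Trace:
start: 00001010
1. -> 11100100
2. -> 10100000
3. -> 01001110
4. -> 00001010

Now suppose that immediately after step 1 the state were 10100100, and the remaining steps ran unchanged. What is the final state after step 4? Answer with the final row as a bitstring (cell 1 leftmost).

01010001

state after step 1 := 10100100
2. -> 01000000
3. -> 00011111
4. -> 01010001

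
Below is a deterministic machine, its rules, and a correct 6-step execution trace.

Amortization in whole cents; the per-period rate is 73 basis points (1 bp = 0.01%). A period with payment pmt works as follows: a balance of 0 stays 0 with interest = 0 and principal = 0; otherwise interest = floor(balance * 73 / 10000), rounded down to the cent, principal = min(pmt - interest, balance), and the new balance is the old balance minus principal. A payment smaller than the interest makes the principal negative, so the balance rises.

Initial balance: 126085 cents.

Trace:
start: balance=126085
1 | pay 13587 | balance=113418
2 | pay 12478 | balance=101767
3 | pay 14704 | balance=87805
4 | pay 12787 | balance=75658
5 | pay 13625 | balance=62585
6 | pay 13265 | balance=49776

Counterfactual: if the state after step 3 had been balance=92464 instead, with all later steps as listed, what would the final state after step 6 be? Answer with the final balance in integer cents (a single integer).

54538

state after step 3 := balance=92464
4 | pay 12787 | balance=80351
5 | pay 13625 | balance=67312
6 | pay 13265 | balance=54538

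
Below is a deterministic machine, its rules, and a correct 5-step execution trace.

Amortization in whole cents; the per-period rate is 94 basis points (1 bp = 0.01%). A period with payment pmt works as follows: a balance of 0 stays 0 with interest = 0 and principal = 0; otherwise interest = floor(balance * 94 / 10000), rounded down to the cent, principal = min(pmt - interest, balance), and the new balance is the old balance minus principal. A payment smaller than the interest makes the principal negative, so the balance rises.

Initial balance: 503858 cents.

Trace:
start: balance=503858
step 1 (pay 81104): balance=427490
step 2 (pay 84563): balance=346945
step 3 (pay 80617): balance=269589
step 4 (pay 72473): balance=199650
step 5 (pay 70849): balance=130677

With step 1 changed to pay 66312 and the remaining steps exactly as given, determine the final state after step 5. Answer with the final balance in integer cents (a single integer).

146032

(re-executing from step 1 with the substitution; state before step 1: balance=503858)
step 1 (pay 66312): balance=442282
step 2 (pay 84563): balance=361876
step 3 (pay 80617): balance=284660
step 4 (pay 72473): balance=214862
step 5 (pay 70849): balance=146032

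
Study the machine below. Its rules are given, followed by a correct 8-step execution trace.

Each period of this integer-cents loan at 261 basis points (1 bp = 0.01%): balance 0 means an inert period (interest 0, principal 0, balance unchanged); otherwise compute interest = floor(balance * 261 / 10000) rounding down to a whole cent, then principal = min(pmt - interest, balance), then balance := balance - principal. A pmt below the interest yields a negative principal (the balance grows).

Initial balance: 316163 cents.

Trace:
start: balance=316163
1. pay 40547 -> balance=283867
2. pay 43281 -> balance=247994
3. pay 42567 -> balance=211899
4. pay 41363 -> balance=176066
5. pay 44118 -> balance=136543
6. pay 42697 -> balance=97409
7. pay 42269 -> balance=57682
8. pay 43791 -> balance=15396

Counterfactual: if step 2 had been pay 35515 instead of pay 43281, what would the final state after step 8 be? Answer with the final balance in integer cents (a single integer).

(re-executing from step 2 with the substitution; state before step 2: balance=283867)
2. pay 35515 -> balance=255760
3. pay 42567 -> balance=219868
4. pay 41363 -> balance=184243
5. pay 44118 -> balance=144933
6. pay 42697 -> balance=106018
7. pay 42269 -> balance=66516
8. pay 43791 -> balance=24461

24461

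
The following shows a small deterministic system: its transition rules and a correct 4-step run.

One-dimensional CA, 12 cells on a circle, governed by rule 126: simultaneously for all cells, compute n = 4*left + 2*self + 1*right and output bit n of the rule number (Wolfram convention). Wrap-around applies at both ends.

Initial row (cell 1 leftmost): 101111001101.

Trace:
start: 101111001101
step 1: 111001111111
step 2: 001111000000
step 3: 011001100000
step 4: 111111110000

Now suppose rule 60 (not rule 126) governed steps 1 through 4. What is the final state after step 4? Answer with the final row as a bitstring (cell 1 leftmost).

011001110001

(re-executing steps 1..4 under rule 60; state before step 1: 101111001101)
step 1: 011000101011
step 2: 110100111110
step 3: 101110100001
step 4: 011001110001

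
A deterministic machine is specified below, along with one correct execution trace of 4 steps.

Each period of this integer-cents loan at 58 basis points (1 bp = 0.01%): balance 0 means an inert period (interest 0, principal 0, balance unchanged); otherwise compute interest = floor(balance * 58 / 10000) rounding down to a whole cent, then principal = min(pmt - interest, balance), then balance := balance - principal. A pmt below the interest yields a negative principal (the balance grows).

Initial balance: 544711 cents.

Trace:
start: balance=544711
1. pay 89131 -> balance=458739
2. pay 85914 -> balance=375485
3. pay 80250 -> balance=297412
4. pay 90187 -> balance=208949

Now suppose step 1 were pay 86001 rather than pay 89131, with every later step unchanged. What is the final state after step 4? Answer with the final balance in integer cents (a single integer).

(re-executing from step 1 with the substitution; state before step 1: balance=544711)
1. pay 86001 -> balance=461869
2. pay 85914 -> balance=378633
3. pay 80250 -> balance=300579
4. pay 90187 -> balance=212135

212135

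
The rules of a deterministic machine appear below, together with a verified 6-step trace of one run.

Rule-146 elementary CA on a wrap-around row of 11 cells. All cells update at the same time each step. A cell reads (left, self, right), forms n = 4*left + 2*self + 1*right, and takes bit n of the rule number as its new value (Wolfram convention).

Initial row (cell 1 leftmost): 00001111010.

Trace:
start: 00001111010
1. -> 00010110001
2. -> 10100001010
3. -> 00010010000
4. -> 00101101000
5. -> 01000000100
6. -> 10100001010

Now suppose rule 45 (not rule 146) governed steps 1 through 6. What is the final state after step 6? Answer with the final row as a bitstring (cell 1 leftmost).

(re-executing steps 1..6 under rule 45; state before step 1: 00001111010)
1. -> 11101000110
2. -> 10011010101
3. -> 00010111111
4. -> 01011100000
5. -> 01110001111
6. -> 11000101000

11000101000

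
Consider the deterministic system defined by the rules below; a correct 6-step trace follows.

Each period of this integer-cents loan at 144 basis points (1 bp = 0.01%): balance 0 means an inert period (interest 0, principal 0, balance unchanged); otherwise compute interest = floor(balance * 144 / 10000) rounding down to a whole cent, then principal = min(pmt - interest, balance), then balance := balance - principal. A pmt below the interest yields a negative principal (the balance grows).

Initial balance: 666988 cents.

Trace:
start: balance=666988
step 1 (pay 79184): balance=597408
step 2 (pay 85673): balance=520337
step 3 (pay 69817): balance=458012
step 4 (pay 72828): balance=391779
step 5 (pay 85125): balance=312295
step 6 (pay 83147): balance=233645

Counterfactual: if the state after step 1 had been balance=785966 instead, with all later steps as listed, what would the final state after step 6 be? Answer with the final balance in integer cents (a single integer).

436176

state after step 1 := balance=785966
step 2 (pay 85673): balance=711610
step 3 (pay 69817): balance=652040
step 4 (pay 72828): balance=588601
step 5 (pay 85125): balance=511951
step 6 (pay 83147): balance=436176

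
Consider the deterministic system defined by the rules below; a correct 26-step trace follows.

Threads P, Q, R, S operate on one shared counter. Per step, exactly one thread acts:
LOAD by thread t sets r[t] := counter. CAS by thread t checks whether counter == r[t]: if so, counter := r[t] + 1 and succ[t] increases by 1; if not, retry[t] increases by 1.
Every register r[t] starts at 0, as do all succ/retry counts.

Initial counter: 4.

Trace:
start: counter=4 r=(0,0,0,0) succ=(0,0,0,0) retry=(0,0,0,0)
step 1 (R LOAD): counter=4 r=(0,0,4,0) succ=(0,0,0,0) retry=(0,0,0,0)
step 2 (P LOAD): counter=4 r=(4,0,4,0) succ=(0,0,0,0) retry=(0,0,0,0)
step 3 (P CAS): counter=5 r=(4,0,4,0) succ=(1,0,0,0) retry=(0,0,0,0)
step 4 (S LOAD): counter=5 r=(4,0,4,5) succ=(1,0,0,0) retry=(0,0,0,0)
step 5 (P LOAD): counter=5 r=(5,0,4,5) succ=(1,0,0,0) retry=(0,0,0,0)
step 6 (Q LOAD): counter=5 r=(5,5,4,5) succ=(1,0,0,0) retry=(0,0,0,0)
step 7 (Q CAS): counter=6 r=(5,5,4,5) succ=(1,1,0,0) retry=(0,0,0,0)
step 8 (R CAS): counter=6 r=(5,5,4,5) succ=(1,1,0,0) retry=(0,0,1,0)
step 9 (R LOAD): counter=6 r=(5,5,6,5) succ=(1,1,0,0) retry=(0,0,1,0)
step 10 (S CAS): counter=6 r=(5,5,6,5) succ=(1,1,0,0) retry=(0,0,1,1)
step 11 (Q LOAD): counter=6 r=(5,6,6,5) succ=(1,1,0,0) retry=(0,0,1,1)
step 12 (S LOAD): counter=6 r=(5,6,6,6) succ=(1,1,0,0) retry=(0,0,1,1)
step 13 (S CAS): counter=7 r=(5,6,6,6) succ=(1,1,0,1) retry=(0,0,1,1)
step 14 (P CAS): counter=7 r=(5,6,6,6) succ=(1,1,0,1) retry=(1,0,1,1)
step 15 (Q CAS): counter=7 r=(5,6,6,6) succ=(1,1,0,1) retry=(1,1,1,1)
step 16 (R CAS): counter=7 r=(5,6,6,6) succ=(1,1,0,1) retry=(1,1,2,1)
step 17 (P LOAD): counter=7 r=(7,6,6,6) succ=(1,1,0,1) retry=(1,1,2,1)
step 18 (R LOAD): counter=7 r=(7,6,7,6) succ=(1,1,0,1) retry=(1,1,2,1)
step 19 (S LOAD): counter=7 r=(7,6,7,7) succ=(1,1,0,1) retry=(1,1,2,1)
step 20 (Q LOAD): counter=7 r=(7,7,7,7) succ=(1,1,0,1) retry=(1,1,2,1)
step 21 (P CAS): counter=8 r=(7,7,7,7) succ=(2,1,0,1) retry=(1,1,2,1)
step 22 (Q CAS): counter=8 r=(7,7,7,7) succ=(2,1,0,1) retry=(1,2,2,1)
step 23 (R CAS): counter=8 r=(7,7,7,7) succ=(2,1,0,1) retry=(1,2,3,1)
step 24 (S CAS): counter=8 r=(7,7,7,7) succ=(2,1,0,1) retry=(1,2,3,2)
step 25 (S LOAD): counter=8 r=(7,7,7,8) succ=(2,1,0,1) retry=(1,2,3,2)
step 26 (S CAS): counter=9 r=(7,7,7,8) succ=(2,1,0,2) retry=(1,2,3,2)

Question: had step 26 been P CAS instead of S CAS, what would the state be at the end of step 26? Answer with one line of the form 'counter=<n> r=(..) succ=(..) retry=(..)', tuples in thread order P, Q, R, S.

(re-executing from step 26 with the substitution; state before step 26: counter=8 r=(7,7,7,8) succ=(2,1,0,1) retry=(1,2,3,2))
step 26 (P CAS): counter=8 r=(7,7,7,8) succ=(2,1,0,1) retry=(2,2,3,2)

counter=8 r=(7,7,7,8) succ=(2,1,0,1) retry=(2,2,3,2)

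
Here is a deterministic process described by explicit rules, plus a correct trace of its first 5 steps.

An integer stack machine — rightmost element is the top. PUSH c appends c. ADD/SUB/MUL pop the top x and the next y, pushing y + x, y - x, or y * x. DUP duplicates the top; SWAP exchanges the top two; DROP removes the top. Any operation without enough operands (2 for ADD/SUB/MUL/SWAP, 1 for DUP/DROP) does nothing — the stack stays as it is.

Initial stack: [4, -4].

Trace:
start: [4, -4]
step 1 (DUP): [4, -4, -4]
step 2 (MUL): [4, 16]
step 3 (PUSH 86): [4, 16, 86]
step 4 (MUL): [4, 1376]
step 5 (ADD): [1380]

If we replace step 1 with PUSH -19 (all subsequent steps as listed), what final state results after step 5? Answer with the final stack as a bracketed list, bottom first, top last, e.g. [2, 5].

(re-executing from step 1 with the substitution; state before step 1: [4, -4])
step 1 (PUSH -19): [4, -4, -19]
step 2 (MUL): [4, 76]
step 3 (PUSH 86): [4, 76, 86]
step 4 (MUL): [4, 6536]
step 5 (ADD): [6540]

[6540]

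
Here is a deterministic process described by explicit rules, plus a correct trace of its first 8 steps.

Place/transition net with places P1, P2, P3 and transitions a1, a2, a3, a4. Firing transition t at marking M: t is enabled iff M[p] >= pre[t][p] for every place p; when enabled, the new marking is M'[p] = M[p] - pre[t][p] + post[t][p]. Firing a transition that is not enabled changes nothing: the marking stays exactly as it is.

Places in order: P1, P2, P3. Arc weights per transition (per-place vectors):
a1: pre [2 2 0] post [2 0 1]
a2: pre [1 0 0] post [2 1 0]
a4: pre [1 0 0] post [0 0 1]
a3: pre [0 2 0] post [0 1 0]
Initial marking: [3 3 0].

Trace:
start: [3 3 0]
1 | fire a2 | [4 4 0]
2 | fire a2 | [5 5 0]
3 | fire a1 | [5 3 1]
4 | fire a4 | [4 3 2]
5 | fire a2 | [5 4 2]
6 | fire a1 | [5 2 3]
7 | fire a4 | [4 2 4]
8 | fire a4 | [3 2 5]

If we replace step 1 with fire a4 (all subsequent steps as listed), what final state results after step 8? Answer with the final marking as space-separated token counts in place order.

(re-executing from step 1 with the substitution; state before step 1: [3 3 0])
1 | fire a4 | [2 3 1]
2 | fire a2 | [3 4 1]
3 | fire a1 | [3 2 2]
4 | fire a4 | [2 2 3]
5 | fire a2 | [3 3 3]
6 | fire a1 | [3 1 4]
7 | fire a4 | [2 1 5]
8 | fire a4 | [1 1 6]

1 1 6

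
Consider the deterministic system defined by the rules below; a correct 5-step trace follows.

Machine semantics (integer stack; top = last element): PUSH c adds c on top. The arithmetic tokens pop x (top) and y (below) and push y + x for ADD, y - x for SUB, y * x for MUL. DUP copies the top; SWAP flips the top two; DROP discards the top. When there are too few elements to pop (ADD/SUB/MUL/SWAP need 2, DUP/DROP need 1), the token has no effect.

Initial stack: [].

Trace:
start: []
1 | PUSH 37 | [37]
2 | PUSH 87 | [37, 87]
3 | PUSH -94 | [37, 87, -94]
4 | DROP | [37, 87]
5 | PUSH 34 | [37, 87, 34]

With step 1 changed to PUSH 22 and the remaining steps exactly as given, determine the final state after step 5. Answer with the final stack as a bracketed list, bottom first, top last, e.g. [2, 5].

[22, 87, 34]

(re-executing from step 1 with the substitution; state before step 1: [])
1 | PUSH 22 | [22]
2 | PUSH 87 | [22, 87]
3 | PUSH -94 | [22, 87, -94]
4 | DROP | [22, 87]
5 | PUSH 34 | [22, 87, 34]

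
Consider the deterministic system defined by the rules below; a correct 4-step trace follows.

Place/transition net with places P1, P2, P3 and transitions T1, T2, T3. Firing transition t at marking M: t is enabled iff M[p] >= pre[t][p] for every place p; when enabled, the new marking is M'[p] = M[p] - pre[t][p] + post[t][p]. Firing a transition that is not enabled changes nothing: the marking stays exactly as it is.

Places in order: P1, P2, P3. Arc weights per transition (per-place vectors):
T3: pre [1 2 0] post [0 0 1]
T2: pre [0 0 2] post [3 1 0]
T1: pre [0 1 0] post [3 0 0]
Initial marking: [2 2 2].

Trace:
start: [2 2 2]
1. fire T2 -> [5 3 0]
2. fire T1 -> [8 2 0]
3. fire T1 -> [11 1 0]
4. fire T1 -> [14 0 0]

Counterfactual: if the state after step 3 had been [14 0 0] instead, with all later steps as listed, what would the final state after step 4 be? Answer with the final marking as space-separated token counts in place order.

state after step 3 := [14 0 0]
4. fire T1 -> [14 0 0]

14 0 0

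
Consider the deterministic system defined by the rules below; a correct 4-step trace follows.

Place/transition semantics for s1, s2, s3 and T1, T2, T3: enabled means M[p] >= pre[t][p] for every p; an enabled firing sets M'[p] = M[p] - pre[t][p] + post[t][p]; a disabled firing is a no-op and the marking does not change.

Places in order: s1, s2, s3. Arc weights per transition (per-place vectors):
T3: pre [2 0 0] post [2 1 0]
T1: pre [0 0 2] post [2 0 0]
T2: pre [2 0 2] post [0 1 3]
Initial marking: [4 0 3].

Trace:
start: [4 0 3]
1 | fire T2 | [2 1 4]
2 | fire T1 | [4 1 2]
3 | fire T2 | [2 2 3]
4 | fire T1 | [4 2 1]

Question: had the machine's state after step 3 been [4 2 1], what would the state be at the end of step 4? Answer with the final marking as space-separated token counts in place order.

state after step 3 := [4 2 1]
4 | fire T1 | [4 2 1]

4 2 1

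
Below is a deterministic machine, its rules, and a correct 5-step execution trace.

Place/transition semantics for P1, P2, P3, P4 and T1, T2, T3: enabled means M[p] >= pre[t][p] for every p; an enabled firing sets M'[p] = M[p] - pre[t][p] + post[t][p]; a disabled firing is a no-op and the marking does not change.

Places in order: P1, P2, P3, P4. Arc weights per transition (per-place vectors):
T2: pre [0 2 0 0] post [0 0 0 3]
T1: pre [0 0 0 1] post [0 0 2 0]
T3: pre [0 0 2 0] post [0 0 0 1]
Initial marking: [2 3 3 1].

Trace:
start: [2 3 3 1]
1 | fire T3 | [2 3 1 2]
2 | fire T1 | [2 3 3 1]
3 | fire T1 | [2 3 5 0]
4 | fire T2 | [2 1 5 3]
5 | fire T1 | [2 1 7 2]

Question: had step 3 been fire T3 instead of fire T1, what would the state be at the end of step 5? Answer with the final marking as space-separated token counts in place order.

2 1 3 4

(re-executing from step 3 with the substitution; state before step 3: [2 3 3 1])
3 | fire T3 | [2 3 1 2]
4 | fire T2 | [2 1 1 5]
5 | fire T1 | [2 1 3 4]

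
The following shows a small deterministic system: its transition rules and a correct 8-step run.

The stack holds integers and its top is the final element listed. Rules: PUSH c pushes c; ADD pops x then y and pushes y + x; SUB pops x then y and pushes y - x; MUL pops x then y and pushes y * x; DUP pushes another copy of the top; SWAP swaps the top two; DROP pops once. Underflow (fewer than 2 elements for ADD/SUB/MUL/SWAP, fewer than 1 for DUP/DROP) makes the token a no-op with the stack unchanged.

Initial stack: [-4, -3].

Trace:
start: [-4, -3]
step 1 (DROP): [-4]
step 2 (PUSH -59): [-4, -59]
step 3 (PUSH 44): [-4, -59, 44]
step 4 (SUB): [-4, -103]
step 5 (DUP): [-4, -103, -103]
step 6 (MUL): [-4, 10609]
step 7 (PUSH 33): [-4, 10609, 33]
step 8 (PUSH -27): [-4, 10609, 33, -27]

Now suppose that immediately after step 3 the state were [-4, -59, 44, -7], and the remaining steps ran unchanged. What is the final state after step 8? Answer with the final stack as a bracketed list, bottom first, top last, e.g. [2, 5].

state after step 3 := [-4, -59, 44, -7]
step 4 (SUB): [-4, -59, 51]
step 5 (DUP): [-4, -59, 51, 51]
step 6 (MUL): [-4, -59, 2601]
step 7 (PUSH 33): [-4, -59, 2601, 33]
step 8 (PUSH -27): [-4, -59, 2601, 33, -27]

[-4, -59, 2601, 33, -27]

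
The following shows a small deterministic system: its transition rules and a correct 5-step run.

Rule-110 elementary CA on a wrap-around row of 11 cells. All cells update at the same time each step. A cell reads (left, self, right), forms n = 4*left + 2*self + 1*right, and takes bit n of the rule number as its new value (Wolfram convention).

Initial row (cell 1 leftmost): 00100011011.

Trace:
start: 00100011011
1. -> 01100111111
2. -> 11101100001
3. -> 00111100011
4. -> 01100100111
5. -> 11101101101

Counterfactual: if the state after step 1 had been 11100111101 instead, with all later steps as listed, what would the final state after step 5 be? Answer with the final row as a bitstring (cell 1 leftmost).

01001100000

state after step 1 := 11100111101
2. -> 00101100111
3. -> 01111101101
4. -> 11000111111
5. -> 01001100000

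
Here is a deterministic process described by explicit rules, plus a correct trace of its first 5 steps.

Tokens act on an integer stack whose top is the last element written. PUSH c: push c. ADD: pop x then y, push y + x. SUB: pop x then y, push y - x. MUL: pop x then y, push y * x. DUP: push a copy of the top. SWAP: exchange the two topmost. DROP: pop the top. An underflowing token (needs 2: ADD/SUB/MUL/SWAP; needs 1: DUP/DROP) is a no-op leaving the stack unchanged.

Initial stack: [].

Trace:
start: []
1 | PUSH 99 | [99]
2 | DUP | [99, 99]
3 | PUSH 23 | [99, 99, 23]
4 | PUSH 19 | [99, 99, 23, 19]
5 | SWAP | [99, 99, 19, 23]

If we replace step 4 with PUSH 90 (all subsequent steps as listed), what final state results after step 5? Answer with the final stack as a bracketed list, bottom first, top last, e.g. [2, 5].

[99, 99, 90, 23]

(re-executing from step 4 with the substitution; state before step 4: [99, 99, 23])
4 | PUSH 90 | [99, 99, 23, 90]
5 | SWAP | [99, 99, 90, 23]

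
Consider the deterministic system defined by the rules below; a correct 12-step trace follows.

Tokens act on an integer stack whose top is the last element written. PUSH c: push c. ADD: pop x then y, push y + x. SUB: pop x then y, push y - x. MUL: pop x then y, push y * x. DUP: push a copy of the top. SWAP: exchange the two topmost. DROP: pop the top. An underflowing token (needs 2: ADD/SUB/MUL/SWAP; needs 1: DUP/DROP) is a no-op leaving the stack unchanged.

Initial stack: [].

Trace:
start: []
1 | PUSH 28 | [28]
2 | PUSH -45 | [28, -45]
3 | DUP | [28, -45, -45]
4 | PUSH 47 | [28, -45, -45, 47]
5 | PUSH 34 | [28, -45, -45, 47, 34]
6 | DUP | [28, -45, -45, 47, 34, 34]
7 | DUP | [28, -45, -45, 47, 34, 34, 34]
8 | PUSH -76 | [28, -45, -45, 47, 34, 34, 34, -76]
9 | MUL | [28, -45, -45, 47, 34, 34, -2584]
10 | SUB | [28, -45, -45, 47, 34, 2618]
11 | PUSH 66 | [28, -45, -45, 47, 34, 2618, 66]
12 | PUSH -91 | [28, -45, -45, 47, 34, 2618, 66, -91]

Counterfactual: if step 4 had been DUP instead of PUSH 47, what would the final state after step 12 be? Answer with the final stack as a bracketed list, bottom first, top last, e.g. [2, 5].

[28, -45, -45, -45, 34, 2618, 66, -91]

(re-executing from step 4 with the substitution; state before step 4: [28, -45, -45])
4 | DUP | [28, -45, -45, -45]
5 | PUSH 34 | [28, -45, -45, -45, 34]
6 | DUP | [28, -45, -45, -45, 34, 34]
7 | DUP | [28, -45, -45, -45, 34, 34, 34]
8 | PUSH -76 | [28, -45, -45, -45, 34, 34, 34, -76]
9 | MUL | [28, -45, -45, -45, 34, 34, -2584]
10 | SUB | [28, -45, -45, -45, 34, 2618]
11 | PUSH 66 | [28, -45, -45, -45, 34, 2618, 66]
12 | PUSH -91 | [28, -45, -45, -45, 34, 2618, 66, -91]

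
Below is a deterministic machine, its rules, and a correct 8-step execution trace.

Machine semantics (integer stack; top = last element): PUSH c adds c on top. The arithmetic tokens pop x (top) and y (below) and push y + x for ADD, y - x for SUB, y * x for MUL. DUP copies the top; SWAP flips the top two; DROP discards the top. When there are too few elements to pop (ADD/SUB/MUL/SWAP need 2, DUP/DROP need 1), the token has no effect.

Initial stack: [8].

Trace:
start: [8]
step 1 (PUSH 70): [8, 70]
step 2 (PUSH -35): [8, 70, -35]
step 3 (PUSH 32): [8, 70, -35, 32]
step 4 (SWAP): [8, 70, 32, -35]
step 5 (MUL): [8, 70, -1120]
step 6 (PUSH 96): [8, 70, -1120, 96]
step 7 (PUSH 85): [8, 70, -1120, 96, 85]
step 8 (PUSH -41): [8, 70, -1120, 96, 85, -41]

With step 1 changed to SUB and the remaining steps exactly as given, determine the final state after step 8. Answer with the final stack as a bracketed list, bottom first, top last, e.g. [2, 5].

(re-executing from step 1 with the substitution; state before step 1: [8])
step 1 (SUB): [8]
step 2 (PUSH -35): [8, -35]
step 3 (PUSH 32): [8, -35, 32]
step 4 (SWAP): [8, 32, -35]
step 5 (MUL): [8, -1120]
step 6 (PUSH 96): [8, -1120, 96]
step 7 (PUSH 85): [8, -1120, 96, 85]
step 8 (PUSH -41): [8, -1120, 96, 85, -41]

[8, -1120, 96, 85, -41]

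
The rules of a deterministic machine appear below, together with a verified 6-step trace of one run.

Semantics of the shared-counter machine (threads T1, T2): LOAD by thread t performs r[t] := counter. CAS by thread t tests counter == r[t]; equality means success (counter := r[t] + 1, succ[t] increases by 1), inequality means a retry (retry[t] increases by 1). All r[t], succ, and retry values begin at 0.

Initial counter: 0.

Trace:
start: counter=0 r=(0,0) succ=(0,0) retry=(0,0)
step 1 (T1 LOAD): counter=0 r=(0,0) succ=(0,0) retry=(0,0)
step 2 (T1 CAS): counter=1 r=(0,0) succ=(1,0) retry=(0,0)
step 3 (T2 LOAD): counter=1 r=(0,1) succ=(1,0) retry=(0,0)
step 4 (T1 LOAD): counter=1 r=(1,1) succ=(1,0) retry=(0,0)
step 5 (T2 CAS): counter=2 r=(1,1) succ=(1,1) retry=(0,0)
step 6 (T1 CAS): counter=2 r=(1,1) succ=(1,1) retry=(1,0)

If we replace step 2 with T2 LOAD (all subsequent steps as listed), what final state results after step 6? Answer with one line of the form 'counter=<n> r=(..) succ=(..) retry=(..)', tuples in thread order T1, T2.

counter=1 r=(0,0) succ=(0,1) retry=(1,0)

(re-executing from step 2 with the substitution; state before step 2: counter=0 r=(0,0) succ=(0,0) retry=(0,0))
step 2 (T2 LOAD): counter=0 r=(0,0) succ=(0,0) retry=(0,0)
step 3 (T2 LOAD): counter=0 r=(0,0) succ=(0,0) retry=(0,0)
step 4 (T1 LOAD): counter=0 r=(0,0) succ=(0,0) retry=(0,0)
step 5 (T2 CAS): counter=1 r=(0,0) succ=(0,1) retry=(0,0)
step 6 (T1 CAS): counter=1 r=(0,0) succ=(0,1) retry=(1,0)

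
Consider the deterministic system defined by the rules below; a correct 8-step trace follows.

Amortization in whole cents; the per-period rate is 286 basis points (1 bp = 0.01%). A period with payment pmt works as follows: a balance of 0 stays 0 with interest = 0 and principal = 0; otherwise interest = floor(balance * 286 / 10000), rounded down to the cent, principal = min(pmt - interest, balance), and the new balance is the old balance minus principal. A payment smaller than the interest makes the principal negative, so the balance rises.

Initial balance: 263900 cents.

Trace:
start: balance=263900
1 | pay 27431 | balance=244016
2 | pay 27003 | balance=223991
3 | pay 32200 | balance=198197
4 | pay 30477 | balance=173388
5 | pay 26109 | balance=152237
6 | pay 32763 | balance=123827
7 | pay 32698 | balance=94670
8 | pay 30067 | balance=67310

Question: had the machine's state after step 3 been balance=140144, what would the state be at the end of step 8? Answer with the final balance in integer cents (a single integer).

state after step 3 := balance=140144
4 | pay 30477 | balance=113675
5 | pay 26109 | balance=90817
6 | pay 32763 | balance=60651
7 | pay 32698 | balance=29687
8 | pay 30067 | balance=469

469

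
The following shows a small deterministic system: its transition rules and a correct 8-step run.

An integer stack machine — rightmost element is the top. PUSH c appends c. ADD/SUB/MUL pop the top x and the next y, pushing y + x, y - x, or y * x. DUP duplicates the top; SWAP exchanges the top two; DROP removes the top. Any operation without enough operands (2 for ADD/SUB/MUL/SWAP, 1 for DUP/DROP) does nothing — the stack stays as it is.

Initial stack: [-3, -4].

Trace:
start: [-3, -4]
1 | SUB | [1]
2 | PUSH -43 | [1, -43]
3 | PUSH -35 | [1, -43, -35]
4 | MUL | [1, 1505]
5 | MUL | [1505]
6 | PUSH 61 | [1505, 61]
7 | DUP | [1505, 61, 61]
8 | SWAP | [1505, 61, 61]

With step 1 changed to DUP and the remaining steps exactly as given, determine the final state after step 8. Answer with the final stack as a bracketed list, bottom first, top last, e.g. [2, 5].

[-3, -4, -6020, 61, 61]

(re-executing from step 1 with the substitution; state before step 1: [-3, -4])
1 | DUP | [-3, -4, -4]
2 | PUSH -43 | [-3, -4, -4, -43]
3 | PUSH -35 | [-3, -4, -4, -43, -35]
4 | MUL | [-3, -4, -4, 1505]
5 | MUL | [-3, -4, -6020]
6 | PUSH 61 | [-3, -4, -6020, 61]
7 | DUP | [-3, -4, -6020, 61, 61]
8 | SWAP | [-3, -4, -6020, 61, 61]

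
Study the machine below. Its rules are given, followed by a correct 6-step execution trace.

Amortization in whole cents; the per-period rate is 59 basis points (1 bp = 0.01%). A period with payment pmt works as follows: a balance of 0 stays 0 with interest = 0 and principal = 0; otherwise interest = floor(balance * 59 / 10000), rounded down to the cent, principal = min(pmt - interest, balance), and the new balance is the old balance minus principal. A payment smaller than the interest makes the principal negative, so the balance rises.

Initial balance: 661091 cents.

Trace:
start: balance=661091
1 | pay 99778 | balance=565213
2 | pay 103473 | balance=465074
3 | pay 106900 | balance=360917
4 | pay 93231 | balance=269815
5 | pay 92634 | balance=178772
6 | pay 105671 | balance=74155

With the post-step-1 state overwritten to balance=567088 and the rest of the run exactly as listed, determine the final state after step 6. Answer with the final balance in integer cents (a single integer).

76088

state after step 1 := balance=567088
2 | pay 103473 | balance=466960
3 | pay 106900 | balance=362815
4 | pay 93231 | balance=271724
5 | pay 92634 | balance=180693
6 | pay 105671 | balance=76088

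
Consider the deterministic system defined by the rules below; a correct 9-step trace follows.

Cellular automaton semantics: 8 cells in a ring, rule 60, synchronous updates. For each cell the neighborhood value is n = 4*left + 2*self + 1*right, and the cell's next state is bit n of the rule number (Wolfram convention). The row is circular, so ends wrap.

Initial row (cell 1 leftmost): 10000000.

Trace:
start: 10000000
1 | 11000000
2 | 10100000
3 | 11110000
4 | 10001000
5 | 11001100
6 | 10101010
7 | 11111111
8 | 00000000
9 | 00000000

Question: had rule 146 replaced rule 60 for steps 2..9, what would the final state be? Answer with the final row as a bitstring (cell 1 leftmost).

11010010

(re-executing steps 2..9 under rule 146; state before step 2: 11000000)
2 | 00100001
3 | 11010010
4 | 00001100
5 | 00010010
6 | 00101101
7 | 11000000
8 | 00100001
9 | 11010010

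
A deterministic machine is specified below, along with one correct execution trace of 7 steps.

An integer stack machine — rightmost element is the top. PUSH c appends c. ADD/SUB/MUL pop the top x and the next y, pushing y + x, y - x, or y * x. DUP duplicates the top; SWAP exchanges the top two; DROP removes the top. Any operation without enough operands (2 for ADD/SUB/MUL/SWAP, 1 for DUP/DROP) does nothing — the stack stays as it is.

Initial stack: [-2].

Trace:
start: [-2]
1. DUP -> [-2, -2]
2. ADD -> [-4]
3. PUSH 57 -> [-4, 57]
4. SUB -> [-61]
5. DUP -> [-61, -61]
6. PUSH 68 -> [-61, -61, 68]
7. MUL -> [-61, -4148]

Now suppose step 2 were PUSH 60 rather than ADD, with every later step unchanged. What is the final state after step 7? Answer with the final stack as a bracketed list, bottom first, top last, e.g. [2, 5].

(re-executing from step 2 with the substitution; state before step 2: [-2, -2])
2. PUSH 60 -> [-2, -2, 60]
3. PUSH 57 -> [-2, -2, 60, 57]
4. SUB -> [-2, -2, 3]
5. DUP -> [-2, -2, 3, 3]
6. PUSH 68 -> [-2, -2, 3, 3, 68]
7. MUL -> [-2, -2, 3, 204]

[-2, -2, 3, 204]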